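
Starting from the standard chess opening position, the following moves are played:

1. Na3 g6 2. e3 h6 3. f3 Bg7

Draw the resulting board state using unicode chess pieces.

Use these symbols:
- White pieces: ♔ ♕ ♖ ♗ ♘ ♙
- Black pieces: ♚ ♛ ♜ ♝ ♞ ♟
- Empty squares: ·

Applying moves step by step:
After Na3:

♜ ♞ ♝ ♛ ♚ ♝ ♞ ♜
♟ ♟ ♟ ♟ ♟ ♟ ♟ ♟
· · · · · · · ·
· · · · · · · ·
· · · · · · · ·
♘ · · · · · · ·
♙ ♙ ♙ ♙ ♙ ♙ ♙ ♙
♖ · ♗ ♕ ♔ ♗ ♘ ♖


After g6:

♜ ♞ ♝ ♛ ♚ ♝ ♞ ♜
♟ ♟ ♟ ♟ ♟ ♟ · ♟
· · · · · · ♟ ·
· · · · · · · ·
· · · · · · · ·
♘ · · · · · · ·
♙ ♙ ♙ ♙ ♙ ♙ ♙ ♙
♖ · ♗ ♕ ♔ ♗ ♘ ♖


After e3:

♜ ♞ ♝ ♛ ♚ ♝ ♞ ♜
♟ ♟ ♟ ♟ ♟ ♟ · ♟
· · · · · · ♟ ·
· · · · · · · ·
· · · · · · · ·
♘ · · · ♙ · · ·
♙ ♙ ♙ ♙ · ♙ ♙ ♙
♖ · ♗ ♕ ♔ ♗ ♘ ♖


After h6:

♜ ♞ ♝ ♛ ♚ ♝ ♞ ♜
♟ ♟ ♟ ♟ ♟ ♟ · ·
· · · · · · ♟ ♟
· · · · · · · ·
· · · · · · · ·
♘ · · · ♙ · · ·
♙ ♙ ♙ ♙ · ♙ ♙ ♙
♖ · ♗ ♕ ♔ ♗ ♘ ♖


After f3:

♜ ♞ ♝ ♛ ♚ ♝ ♞ ♜
♟ ♟ ♟ ♟ ♟ ♟ · ·
· · · · · · ♟ ♟
· · · · · · · ·
· · · · · · · ·
♘ · · · ♙ ♙ · ·
♙ ♙ ♙ ♙ · · ♙ ♙
♖ · ♗ ♕ ♔ ♗ ♘ ♖


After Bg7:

♜ ♞ ♝ ♛ ♚ · ♞ ♜
♟ ♟ ♟ ♟ ♟ ♟ ♝ ·
· · · · · · ♟ ♟
· · · · · · · ·
· · · · · · · ·
♘ · · · ♙ ♙ · ·
♙ ♙ ♙ ♙ · · ♙ ♙
♖ · ♗ ♕ ♔ ♗ ♘ ♖



  a b c d e f g h
  ─────────────────
8│♜ ♞ ♝ ♛ ♚ · ♞ ♜│8
7│♟ ♟ ♟ ♟ ♟ ♟ ♝ ·│7
6│· · · · · · ♟ ♟│6
5│· · · · · · · ·│5
4│· · · · · · · ·│4
3│♘ · · · ♙ ♙ · ·│3
2│♙ ♙ ♙ ♙ · · ♙ ♙│2
1│♖ · ♗ ♕ ♔ ♗ ♘ ♖│1
  ─────────────────
  a b c d e f g h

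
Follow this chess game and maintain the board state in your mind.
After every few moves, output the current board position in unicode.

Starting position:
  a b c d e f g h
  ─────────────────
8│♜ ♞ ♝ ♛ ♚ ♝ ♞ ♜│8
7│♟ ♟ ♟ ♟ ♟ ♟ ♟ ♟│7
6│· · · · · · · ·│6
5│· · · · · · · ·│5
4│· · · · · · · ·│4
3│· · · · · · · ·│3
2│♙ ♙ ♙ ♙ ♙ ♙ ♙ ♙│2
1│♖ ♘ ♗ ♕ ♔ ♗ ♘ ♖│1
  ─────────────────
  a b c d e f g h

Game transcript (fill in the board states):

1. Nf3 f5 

  a b c d e f g h
  ─────────────────
8│♜ ♞ ♝ ♛ ♚ ♝ ♞ ♜│8
7│♟ ♟ ♟ ♟ ♟ · ♟ ♟│7
6│· · · · · · · ·│6
5│· · · · · ♟ · ·│5
4│· · · · · · · ·│4
3│· · · · · ♘ · ·│3
2│♙ ♙ ♙ ♙ ♙ ♙ ♙ ♙│2
1│♖ ♘ ♗ ♕ ♔ ♗ · ♖│1
  ─────────────────
  a b c d e f g h

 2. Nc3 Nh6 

  a b c d e f g h
  ─────────────────
8│♜ ♞ ♝ ♛ ♚ ♝ · ♜│8
7│♟ ♟ ♟ ♟ ♟ · ♟ ♟│7
6│· · · · · · · ♞│6
5│· · · · · ♟ · ·│5
4│· · · · · · · ·│4
3│· · ♘ · · ♘ · ·│3
2│♙ ♙ ♙ ♙ ♙ ♙ ♙ ♙│2
1│♖ · ♗ ♕ ♔ ♗ · ♖│1
  ─────────────────
  a b c d e f g h

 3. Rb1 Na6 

  a b c d e f g h
  ─────────────────
8│♜ · ♝ ♛ ♚ ♝ · ♜│8
7│♟ ♟ ♟ ♟ ♟ · ♟ ♟│7
6│♞ · · · · · · ♞│6
5│· · · · · ♟ · ·│5
4│· · · · · · · ·│4
3│· · ♘ · · ♘ · ·│3
2│♙ ♙ ♙ ♙ ♙ ♙ ♙ ♙│2
1│· ♖ ♗ ♕ ♔ ♗ · ♖│1
  ─────────────────
  a b c d e f g h

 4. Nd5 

  a b c d e f g h
  ─────────────────
8│♜ · ♝ ♛ ♚ ♝ · ♜│8
7│♟ ♟ ♟ ♟ ♟ · ♟ ♟│7
6│♞ · · · · · · ♞│6
5│· · · ♘ · ♟ · ·│5
4│· · · · · · · ·│4
3│· · · · · ♘ · ·│3
2│♙ ♙ ♙ ♙ ♙ ♙ ♙ ♙│2
1│· ♖ ♗ ♕ ♔ ♗ · ♖│1
  ─────────────────
  a b c d e f g h


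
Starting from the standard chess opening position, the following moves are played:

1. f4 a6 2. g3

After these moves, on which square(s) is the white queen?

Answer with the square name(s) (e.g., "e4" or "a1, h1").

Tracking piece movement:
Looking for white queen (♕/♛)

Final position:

  a b c d e f g h
  ─────────────────
8│♜ ♞ ♝ ♛ ♚ ♝ ♞ ♜│8
7│· ♟ ♟ ♟ ♟ ♟ ♟ ♟│7
6│♟ · · · · · · ·│6
5│· · · · · · · ·│5
4│· · · · · ♙ · ·│4
3│· · · · · · ♙ ·│3
2│♙ ♙ ♙ ♙ ♙ · · ♙│2
1│♖ ♘ ♗ ♕ ♔ ♗ ♘ ♖│1
  ─────────────────
  a b c d e f g h


d1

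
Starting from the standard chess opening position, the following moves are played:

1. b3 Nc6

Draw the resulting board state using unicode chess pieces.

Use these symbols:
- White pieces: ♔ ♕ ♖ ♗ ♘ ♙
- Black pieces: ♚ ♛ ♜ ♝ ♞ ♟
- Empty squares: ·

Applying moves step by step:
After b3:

♜ ♞ ♝ ♛ ♚ ♝ ♞ ♜
♟ ♟ ♟ ♟ ♟ ♟ ♟ ♟
· · · · · · · ·
· · · · · · · ·
· · · · · · · ·
· ♙ · · · · · ·
♙ · ♙ ♙ ♙ ♙ ♙ ♙
♖ ♘ ♗ ♕ ♔ ♗ ♘ ♖


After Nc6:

♜ · ♝ ♛ ♚ ♝ ♞ ♜
♟ ♟ ♟ ♟ ♟ ♟ ♟ ♟
· · ♞ · · · · ·
· · · · · · · ·
· · · · · · · ·
· ♙ · · · · · ·
♙ · ♙ ♙ ♙ ♙ ♙ ♙
♖ ♘ ♗ ♕ ♔ ♗ ♘ ♖



  a b c d e f g h
  ─────────────────
8│♜ · ♝ ♛ ♚ ♝ ♞ ♜│8
7│♟ ♟ ♟ ♟ ♟ ♟ ♟ ♟│7
6│· · ♞ · · · · ·│6
5│· · · · · · · ·│5
4│· · · · · · · ·│4
3│· ♙ · · · · · ·│3
2│♙ · ♙ ♙ ♙ ♙ ♙ ♙│2
1│♖ ♘ ♗ ♕ ♔ ♗ ♘ ♖│1
  ─────────────────
  a b c d e f g h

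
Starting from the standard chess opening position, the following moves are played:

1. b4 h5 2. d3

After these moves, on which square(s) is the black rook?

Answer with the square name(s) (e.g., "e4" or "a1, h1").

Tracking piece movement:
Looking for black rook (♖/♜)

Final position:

  a b c d e f g h
  ─────────────────
8│♜ ♞ ♝ ♛ ♚ ♝ ♞ ♜│8
7│♟ ♟ ♟ ♟ ♟ ♟ ♟ ·│7
6│· · · · · · · ·│6
5│· · · · · · · ♟│5
4│· ♙ · · · · · ·│4
3│· · · ♙ · · · ·│3
2│♙ · ♙ · ♙ ♙ ♙ ♙│2
1│♖ ♘ ♗ ♕ ♔ ♗ ♘ ♖│1
  ─────────────────
  a b c d e f g h


a8, h8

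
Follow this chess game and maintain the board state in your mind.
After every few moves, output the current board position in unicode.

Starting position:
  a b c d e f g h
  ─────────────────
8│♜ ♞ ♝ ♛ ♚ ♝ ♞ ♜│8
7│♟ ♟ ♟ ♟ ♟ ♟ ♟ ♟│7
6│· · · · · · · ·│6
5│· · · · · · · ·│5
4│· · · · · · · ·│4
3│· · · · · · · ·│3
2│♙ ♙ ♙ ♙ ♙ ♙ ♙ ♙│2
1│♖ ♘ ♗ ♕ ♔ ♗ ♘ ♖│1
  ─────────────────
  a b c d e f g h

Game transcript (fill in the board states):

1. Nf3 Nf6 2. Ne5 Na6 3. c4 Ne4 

  a b c d e f g h
  ─────────────────
8│♜ · ♝ ♛ ♚ ♝ · ♜│8
7│♟ ♟ ♟ ♟ ♟ ♟ ♟ ♟│7
6│♞ · · · · · · ·│6
5│· · · · ♘ · · ·│5
4│· · ♙ · ♞ · · ·│4
3│· · · · · · · ·│3
2│♙ ♙ · ♙ ♙ ♙ ♙ ♙│2
1│♖ ♘ ♗ ♕ ♔ ♗ · ♖│1
  ─────────────────
  a b c d e f g h

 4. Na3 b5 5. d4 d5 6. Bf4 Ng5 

  a b c d e f g h
  ─────────────────
8│♜ · ♝ ♛ ♚ ♝ · ♜│8
7│♟ · ♟ · ♟ ♟ ♟ ♟│7
6│♞ · · · · · · ·│6
5│· ♟ · ♟ ♘ · ♞ ·│5
4│· · ♙ ♙ · ♗ · ·│4
3│♘ · · · · · · ·│3
2│♙ ♙ · · ♙ ♙ ♙ ♙│2
1│♖ · · ♕ ♔ ♗ · ♖│1
  ─────────────────
  a b c d e f g h

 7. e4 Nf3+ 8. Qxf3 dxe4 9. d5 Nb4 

  a b c d e f g h
  ─────────────────
8│♜ · ♝ ♛ ♚ ♝ · ♜│8
7│♟ · ♟ · ♟ ♟ ♟ ♟│7
6│· · · · · · · ·│6
5│· ♟ · ♙ ♘ · · ·│5
4│· ♞ ♙ · ♟ ♗ · ·│4
3│♘ · · · · ♕ · ·│3
2│♙ ♙ · · · ♙ ♙ ♙│2
1│♖ · · · ♔ ♗ · ♖│1
  ─────────────────
  a b c d e f g h

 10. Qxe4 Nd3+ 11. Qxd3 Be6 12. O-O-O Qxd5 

  a b c d e f g h
  ─────────────────
8│♜ · · · ♚ ♝ · ♜│8
7│♟ · ♟ · ♟ ♟ ♟ ♟│7
6│· · · · ♝ · · ·│6
5│· ♟ · ♛ ♘ · · ·│5
4│· · ♙ · · ♗ · ·│4
3│♘ · · ♕ · · · ·│3
2│♙ ♙ · · · ♙ ♙ ♙│2
1│· · ♔ ♖ · ♗ · ♖│1
  ─────────────────
  a b c d e f g h



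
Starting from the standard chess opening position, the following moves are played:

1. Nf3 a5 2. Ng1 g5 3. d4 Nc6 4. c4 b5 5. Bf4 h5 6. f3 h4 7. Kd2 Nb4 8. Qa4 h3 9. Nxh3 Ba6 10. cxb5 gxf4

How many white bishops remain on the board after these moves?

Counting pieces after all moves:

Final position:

  a b c d e f g h
  ─────────────────
8│♜ · · ♛ ♚ ♝ ♞ ♜│8
7│· · ♟ ♟ ♟ ♟ · ·│7
6│♝ · · · · · · ·│6
5│♟ ♙ · · · · · ·│5
4│♕ ♞ · ♙ · ♟ · ·│4
3│· · · · · ♙ · ♘│3
2│♙ ♙ · ♔ ♙ · ♙ ♙│2
1│♖ ♘ · · · ♗ · ♖│1
  ─────────────────
  a b c d e f g h


1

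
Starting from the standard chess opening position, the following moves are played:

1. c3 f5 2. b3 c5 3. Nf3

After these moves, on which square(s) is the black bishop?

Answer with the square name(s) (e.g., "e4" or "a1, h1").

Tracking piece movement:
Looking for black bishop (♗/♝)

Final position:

  a b c d e f g h
  ─────────────────
8│♜ ♞ ♝ ♛ ♚ ♝ ♞ ♜│8
7│♟ ♟ · ♟ ♟ · ♟ ♟│7
6│· · · · · · · ·│6
5│· · ♟ · · ♟ · ·│5
4│· · · · · · · ·│4
3│· ♙ ♙ · · ♘ · ·│3
2│♙ · · ♙ ♙ ♙ ♙ ♙│2
1│♖ ♘ ♗ ♕ ♔ ♗ · ♖│1
  ─────────────────
  a b c d e f g h


c8, f8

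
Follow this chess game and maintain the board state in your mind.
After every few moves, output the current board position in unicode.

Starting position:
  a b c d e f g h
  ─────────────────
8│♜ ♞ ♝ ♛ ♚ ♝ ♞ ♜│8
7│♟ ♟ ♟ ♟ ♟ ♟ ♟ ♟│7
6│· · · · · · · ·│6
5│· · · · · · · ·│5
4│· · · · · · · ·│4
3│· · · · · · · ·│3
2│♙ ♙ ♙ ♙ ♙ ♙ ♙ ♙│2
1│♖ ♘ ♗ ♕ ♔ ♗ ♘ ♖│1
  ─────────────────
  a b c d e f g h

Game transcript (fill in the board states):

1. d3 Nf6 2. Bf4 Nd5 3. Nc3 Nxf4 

  a b c d e f g h
  ─────────────────
8│♜ ♞ ♝ ♛ ♚ ♝ · ♜│8
7│♟ ♟ ♟ ♟ ♟ ♟ ♟ ♟│7
6│· · · · · · · ·│6
5│· · · · · · · ·│5
4│· · · · · ♞ · ·│4
3│· · ♘ ♙ · · · ·│3
2│♙ ♙ ♙ · ♙ ♙ ♙ ♙│2
1│♖ · · ♕ ♔ ♗ ♘ ♖│1
  ─────────────────
  a b c d e f g h

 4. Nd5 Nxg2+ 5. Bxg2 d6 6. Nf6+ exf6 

  a b c d e f g h
  ─────────────────
8│♜ ♞ ♝ ♛ ♚ ♝ · ♜│8
7│♟ ♟ ♟ · · ♟ ♟ ♟│7
6│· · · ♟ · ♟ · ·│6
5│· · · · · · · ·│5
4│· · · · · · · ·│4
3│· · · ♙ · · · ·│3
2│♙ ♙ ♙ · ♙ ♙ ♗ ♙│2
1│♖ · · ♕ ♔ · ♘ ♖│1
  ─────────────────
  a b c d e f g h

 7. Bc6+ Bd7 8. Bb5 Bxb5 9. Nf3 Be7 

  a b c d e f g h
  ─────────────────
8│♜ ♞ · ♛ ♚ · · ♜│8
7│♟ ♟ ♟ · ♝ ♟ ♟ ♟│7
6│· · · ♟ · ♟ · ·│6
5│· ♝ · · · · · ·│5
4│· · · · · · · ·│4
3│· · · ♙ · ♘ · ·│3
2│♙ ♙ ♙ · ♙ ♙ · ♙│2
1│♖ · · ♕ ♔ · · ♖│1
  ─────────────────
  a b c d e f g h

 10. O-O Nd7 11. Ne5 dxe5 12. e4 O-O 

  a b c d e f g h
  ─────────────────
8│♜ · · ♛ · ♜ ♚ ·│8
7│♟ ♟ ♟ ♞ ♝ ♟ ♟ ♟│7
6│· · · · · ♟ · ·│6
5│· ♝ · · ♟ · · ·│5
4│· · · · ♙ · · ·│4
3│· · · ♙ · · · ·│3
2│♙ ♙ ♙ · · ♙ · ♙│2
1│♖ · · ♕ · ♖ ♔ ·│1
  ─────────────────
  a b c d e f g h

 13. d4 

  a b c d e f g h
  ─────────────────
8│♜ · · ♛ · ♜ ♚ ·│8
7│♟ ♟ ♟ ♞ ♝ ♟ ♟ ♟│7
6│· · · · · ♟ · ·│6
5│· ♝ · · ♟ · · ·│5
4│· · · ♙ ♙ · · ·│4
3│· · · · · · · ·│3
2│♙ ♙ ♙ · · ♙ · ♙│2
1│♖ · · ♕ · ♖ ♔ ·│1
  ─────────────────
  a b c d e f g h


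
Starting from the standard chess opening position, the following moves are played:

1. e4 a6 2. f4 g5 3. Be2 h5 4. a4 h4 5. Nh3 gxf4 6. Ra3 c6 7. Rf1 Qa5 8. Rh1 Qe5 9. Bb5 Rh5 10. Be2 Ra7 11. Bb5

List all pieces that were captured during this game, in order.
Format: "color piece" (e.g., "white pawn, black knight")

Tracking captures:
  gxf4: captured white pawn

white pawn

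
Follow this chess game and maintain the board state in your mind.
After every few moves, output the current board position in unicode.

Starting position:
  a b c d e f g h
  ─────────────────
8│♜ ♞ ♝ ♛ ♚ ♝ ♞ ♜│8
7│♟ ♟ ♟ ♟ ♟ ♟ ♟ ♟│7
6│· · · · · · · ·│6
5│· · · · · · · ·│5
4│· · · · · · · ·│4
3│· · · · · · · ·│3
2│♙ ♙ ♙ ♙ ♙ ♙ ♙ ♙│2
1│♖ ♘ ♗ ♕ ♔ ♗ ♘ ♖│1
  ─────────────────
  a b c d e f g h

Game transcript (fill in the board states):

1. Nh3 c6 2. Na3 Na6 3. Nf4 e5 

  a b c d e f g h
  ─────────────────
8│♜ · ♝ ♛ ♚ ♝ ♞ ♜│8
7│♟ ♟ · ♟ · ♟ ♟ ♟│7
6│♞ · ♟ · · · · ·│6
5│· · · · ♟ · · ·│5
4│· · · · · ♘ · ·│4
3│♘ · · · · · · ·│3
2│♙ ♙ ♙ ♙ ♙ ♙ ♙ ♙│2
1│♖ · ♗ ♕ ♔ ♗ · ♖│1
  ─────────────────
  a b c d e f g h

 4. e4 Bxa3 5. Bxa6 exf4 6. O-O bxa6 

  a b c d e f g h
  ─────────────────
8│♜ · ♝ ♛ ♚ · ♞ ♜│8
7│♟ · · ♟ · ♟ ♟ ♟│7
6│♟ · ♟ · · · · ·│6
5│· · · · · · · ·│5
4│· · · · ♙ ♟ · ·│4
3│♝ · · · · · · ·│3
2│♙ ♙ ♙ ♙ · ♙ ♙ ♙│2
1│♖ · ♗ ♕ · ♖ ♔ ·│1
  ─────────────────
  a b c d e f g h

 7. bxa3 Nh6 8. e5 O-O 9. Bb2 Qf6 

  a b c d e f g h
  ─────────────────
8│♜ · ♝ · · ♜ ♚ ·│8
7│♟ · · ♟ · ♟ ♟ ♟│7
6│♟ · ♟ · · ♛ · ♞│6
5│· · · · ♙ · · ·│5
4│· · · · · ♟ · ·│4
3│♙ · · · · · · ·│3
2│♙ ♗ ♙ ♙ · ♙ ♙ ♙│2
1│♖ · · ♕ · ♖ ♔ ·│1
  ─────────────────
  a b c d e f g h

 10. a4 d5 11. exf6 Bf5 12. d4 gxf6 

  a b c d e f g h
  ─────────────────
8│♜ · · · · ♜ ♚ ·│8
7│♟ · · · · ♟ · ♟│7
6│♟ · ♟ · · ♟ · ♞│6
5│· · · ♟ · ♝ · ·│5
4│♙ · · ♙ · ♟ · ·│4
3│· · · · · · · ·│3
2│♙ ♗ ♙ · · ♙ ♙ ♙│2
1│♖ · · ♕ · ♖ ♔ ·│1
  ─────────────────
  a b c d e f g h

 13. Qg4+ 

  a b c d e f g h
  ─────────────────
8│♜ · · · · ♜ ♚ ·│8
7│♟ · · · · ♟ · ♟│7
6│♟ · ♟ · · ♟ · ♞│6
5│· · · ♟ · ♝ · ·│5
4│♙ · · ♙ · ♟ ♕ ·│4
3│· · · · · · · ·│3
2│♙ ♗ ♙ · · ♙ ♙ ♙│2
1│♖ · · · · ♖ ♔ ·│1
  ─────────────────
  a b c d e f g h


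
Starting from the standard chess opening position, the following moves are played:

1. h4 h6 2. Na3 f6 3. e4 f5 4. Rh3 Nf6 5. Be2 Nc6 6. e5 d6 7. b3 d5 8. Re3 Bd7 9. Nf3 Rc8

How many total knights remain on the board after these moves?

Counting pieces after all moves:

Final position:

  a b c d e f g h
  ─────────────────
8│· · ♜ ♛ ♚ ♝ · ♜│8
7│♟ ♟ ♟ ♝ ♟ · ♟ ·│7
6│· · ♞ · · ♞ · ♟│6
5│· · · ♟ ♙ ♟ · ·│5
4│· · · · · · · ♙│4
3│♘ ♙ · · ♖ ♘ · ·│3
2│♙ · ♙ ♙ ♗ ♙ ♙ ·│2
1│♖ · ♗ ♕ ♔ · · ·│1
  ─────────────────
  a b c d e f g h


4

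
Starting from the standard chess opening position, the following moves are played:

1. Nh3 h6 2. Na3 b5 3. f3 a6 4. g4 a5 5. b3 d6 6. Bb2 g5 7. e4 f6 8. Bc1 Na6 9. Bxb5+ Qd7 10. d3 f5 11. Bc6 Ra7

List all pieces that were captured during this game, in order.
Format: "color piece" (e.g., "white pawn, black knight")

Tracking captures:
  Bxb5+: captured black pawn

black pawn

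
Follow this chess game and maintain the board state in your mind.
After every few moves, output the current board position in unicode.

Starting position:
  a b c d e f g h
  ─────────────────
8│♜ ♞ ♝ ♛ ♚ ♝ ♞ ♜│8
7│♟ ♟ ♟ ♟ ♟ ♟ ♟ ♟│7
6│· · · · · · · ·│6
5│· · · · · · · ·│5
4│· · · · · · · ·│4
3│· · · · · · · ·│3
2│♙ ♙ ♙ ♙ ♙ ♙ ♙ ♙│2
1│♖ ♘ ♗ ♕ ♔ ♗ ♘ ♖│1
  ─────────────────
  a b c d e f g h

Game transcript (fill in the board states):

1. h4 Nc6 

  a b c d e f g h
  ─────────────────
8│♜ · ♝ ♛ ♚ ♝ ♞ ♜│8
7│♟ ♟ ♟ ♟ ♟ ♟ ♟ ♟│7
6│· · ♞ · · · · ·│6
5│· · · · · · · ·│5
4│· · · · · · · ♙│4
3│· · · · · · · ·│3
2│♙ ♙ ♙ ♙ ♙ ♙ ♙ ·│2
1│♖ ♘ ♗ ♕ ♔ ♗ ♘ ♖│1
  ─────────────────
  a b c d e f g h

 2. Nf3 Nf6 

  a b c d e f g h
  ─────────────────
8│♜ · ♝ ♛ ♚ ♝ · ♜│8
7│♟ ♟ ♟ ♟ ♟ ♟ ♟ ♟│7
6│· · ♞ · · ♞ · ·│6
5│· · · · · · · ·│5
4│· · · · · · · ♙│4
3│· · · · · ♘ · ·│3
2│♙ ♙ ♙ ♙ ♙ ♙ ♙ ·│2
1│♖ ♘ ♗ ♕ ♔ ♗ · ♖│1
  ─────────────────
  a b c d e f g h

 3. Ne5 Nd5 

  a b c d e f g h
  ─────────────────
8│♜ · ♝ ♛ ♚ ♝ · ♜│8
7│♟ ♟ ♟ ♟ ♟ ♟ ♟ ♟│7
6│· · ♞ · · · · ·│6
5│· · · ♞ ♘ · · ·│5
4│· · · · · · · ♙│4
3│· · · · · · · ·│3
2│♙ ♙ ♙ ♙ ♙ ♙ ♙ ·│2
1│♖ ♘ ♗ ♕ ♔ ♗ · ♖│1
  ─────────────────
  a b c d e f g h



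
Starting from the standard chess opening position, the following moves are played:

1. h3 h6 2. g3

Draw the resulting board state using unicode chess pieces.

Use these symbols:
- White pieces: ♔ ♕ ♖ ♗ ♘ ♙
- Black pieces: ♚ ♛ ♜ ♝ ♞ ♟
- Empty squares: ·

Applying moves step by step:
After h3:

♜ ♞ ♝ ♛ ♚ ♝ ♞ ♜
♟ ♟ ♟ ♟ ♟ ♟ ♟ ♟
· · · · · · · ·
· · · · · · · ·
· · · · · · · ·
· · · · · · · ♙
♙ ♙ ♙ ♙ ♙ ♙ ♙ ·
♖ ♘ ♗ ♕ ♔ ♗ ♘ ♖


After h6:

♜ ♞ ♝ ♛ ♚ ♝ ♞ ♜
♟ ♟ ♟ ♟ ♟ ♟ ♟ ·
· · · · · · · ♟
· · · · · · · ·
· · · · · · · ·
· · · · · · · ♙
♙ ♙ ♙ ♙ ♙ ♙ ♙ ·
♖ ♘ ♗ ♕ ♔ ♗ ♘ ♖


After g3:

♜ ♞ ♝ ♛ ♚ ♝ ♞ ♜
♟ ♟ ♟ ♟ ♟ ♟ ♟ ·
· · · · · · · ♟
· · · · · · · ·
· · · · · · · ·
· · · · · · ♙ ♙
♙ ♙ ♙ ♙ ♙ ♙ · ·
♖ ♘ ♗ ♕ ♔ ♗ ♘ ♖



  a b c d e f g h
  ─────────────────
8│♜ ♞ ♝ ♛ ♚ ♝ ♞ ♜│8
7│♟ ♟ ♟ ♟ ♟ ♟ ♟ ·│7
6│· · · · · · · ♟│6
5│· · · · · · · ·│5
4│· · · · · · · ·│4
3│· · · · · · ♙ ♙│3
2│♙ ♙ ♙ ♙ ♙ ♙ · ·│2
1│♖ ♘ ♗ ♕ ♔ ♗ ♘ ♖│1
  ─────────────────
  a b c d e f g h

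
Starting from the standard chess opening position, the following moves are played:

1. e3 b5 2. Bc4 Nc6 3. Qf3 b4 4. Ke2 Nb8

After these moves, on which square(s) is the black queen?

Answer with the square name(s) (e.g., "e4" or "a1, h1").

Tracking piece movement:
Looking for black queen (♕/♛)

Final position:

  a b c d e f g h
  ─────────────────
8│♜ ♞ ♝ ♛ ♚ ♝ ♞ ♜│8
7│♟ · ♟ ♟ ♟ ♟ ♟ ♟│7
6│· · · · · · · ·│6
5│· · · · · · · ·│5
4│· ♟ ♗ · · · · ·│4
3│· · · · ♙ ♕ · ·│3
2│♙ ♙ ♙ ♙ ♔ ♙ ♙ ♙│2
1│♖ ♘ ♗ · · · ♘ ♖│1
  ─────────────────
  a b c d e f g h


d8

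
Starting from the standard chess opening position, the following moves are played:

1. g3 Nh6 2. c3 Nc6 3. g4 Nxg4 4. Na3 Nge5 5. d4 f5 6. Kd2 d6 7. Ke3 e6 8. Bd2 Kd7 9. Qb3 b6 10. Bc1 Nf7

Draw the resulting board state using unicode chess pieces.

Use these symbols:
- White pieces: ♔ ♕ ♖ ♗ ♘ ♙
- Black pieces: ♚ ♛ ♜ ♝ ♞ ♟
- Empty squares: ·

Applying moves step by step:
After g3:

♜ ♞ ♝ ♛ ♚ ♝ ♞ ♜
♟ ♟ ♟ ♟ ♟ ♟ ♟ ♟
· · · · · · · ·
· · · · · · · ·
· · · · · · · ·
· · · · · · ♙ ·
♙ ♙ ♙ ♙ ♙ ♙ · ♙
♖ ♘ ♗ ♕ ♔ ♗ ♘ ♖


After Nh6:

♜ ♞ ♝ ♛ ♚ ♝ · ♜
♟ ♟ ♟ ♟ ♟ ♟ ♟ ♟
· · · · · · · ♞
· · · · · · · ·
· · · · · · · ·
· · · · · · ♙ ·
♙ ♙ ♙ ♙ ♙ ♙ · ♙
♖ ♘ ♗ ♕ ♔ ♗ ♘ ♖


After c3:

♜ ♞ ♝ ♛ ♚ ♝ · ♜
♟ ♟ ♟ ♟ ♟ ♟ ♟ ♟
· · · · · · · ♞
· · · · · · · ·
· · · · · · · ·
· · ♙ · · · ♙ ·
♙ ♙ · ♙ ♙ ♙ · ♙
♖ ♘ ♗ ♕ ♔ ♗ ♘ ♖


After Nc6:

♜ · ♝ ♛ ♚ ♝ · ♜
♟ ♟ ♟ ♟ ♟ ♟ ♟ ♟
· · ♞ · · · · ♞
· · · · · · · ·
· · · · · · · ·
· · ♙ · · · ♙ ·
♙ ♙ · ♙ ♙ ♙ · ♙
♖ ♘ ♗ ♕ ♔ ♗ ♘ ♖


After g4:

♜ · ♝ ♛ ♚ ♝ · ♜
♟ ♟ ♟ ♟ ♟ ♟ ♟ ♟
· · ♞ · · · · ♞
· · · · · · · ·
· · · · · · ♙ ·
· · ♙ · · · · ·
♙ ♙ · ♙ ♙ ♙ · ♙
♖ ♘ ♗ ♕ ♔ ♗ ♘ ♖


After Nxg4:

♜ · ♝ ♛ ♚ ♝ · ♜
♟ ♟ ♟ ♟ ♟ ♟ ♟ ♟
· · ♞ · · · · ·
· · · · · · · ·
· · · · · · ♞ ·
· · ♙ · · · · ·
♙ ♙ · ♙ ♙ ♙ · ♙
♖ ♘ ♗ ♕ ♔ ♗ ♘ ♖


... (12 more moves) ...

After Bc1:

♜ · ♝ ♛ · ♝ · ♜
♟ · ♟ ♚ · · ♟ ♟
· ♟ ♞ ♟ ♟ · · ·
· · · · ♞ ♟ · ·
· · · ♙ · · · ·
♘ ♕ ♙ · ♔ · · ·
♙ ♙ · · ♙ ♙ · ♙
♖ · ♗ · · ♗ ♘ ♖


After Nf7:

♜ · ♝ ♛ · ♝ · ♜
♟ · ♟ ♚ · ♞ ♟ ♟
· ♟ ♞ ♟ ♟ · · ·
· · · · · ♟ · ·
· · · ♙ · · · ·
♘ ♕ ♙ · ♔ · · ·
♙ ♙ · · ♙ ♙ · ♙
♖ · ♗ · · ♗ ♘ ♖



  a b c d e f g h
  ─────────────────
8│♜ · ♝ ♛ · ♝ · ♜│8
7│♟ · ♟ ♚ · ♞ ♟ ♟│7
6│· ♟ ♞ ♟ ♟ · · ·│6
5│· · · · · ♟ · ·│5
4│· · · ♙ · · · ·│4
3│♘ ♕ ♙ · ♔ · · ·│3
2│♙ ♙ · · ♙ ♙ · ♙│2
1│♖ · ♗ · · ♗ ♘ ♖│1
  ─────────────────
  a b c d e f g h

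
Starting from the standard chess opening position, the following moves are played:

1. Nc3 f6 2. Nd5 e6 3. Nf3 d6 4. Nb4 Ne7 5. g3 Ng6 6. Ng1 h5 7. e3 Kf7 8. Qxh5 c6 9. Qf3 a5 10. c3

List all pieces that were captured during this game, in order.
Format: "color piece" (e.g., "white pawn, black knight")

Tracking captures:
  Qxh5: captured black pawn

black pawn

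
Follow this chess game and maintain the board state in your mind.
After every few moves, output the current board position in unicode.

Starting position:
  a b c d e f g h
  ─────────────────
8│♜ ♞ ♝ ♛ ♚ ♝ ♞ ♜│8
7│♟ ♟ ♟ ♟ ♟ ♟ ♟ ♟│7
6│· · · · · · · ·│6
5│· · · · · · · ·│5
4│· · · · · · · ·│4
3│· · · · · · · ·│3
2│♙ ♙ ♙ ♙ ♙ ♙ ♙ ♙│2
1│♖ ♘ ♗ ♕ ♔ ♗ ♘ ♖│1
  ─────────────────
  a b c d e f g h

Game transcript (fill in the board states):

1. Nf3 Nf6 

  a b c d e f g h
  ─────────────────
8│♜ ♞ ♝ ♛ ♚ ♝ · ♜│8
7│♟ ♟ ♟ ♟ ♟ ♟ ♟ ♟│7
6│· · · · · ♞ · ·│6
5│· · · · · · · ·│5
4│· · · · · · · ·│4
3│· · · · · ♘ · ·│3
2│♙ ♙ ♙ ♙ ♙ ♙ ♙ ♙│2
1│♖ ♘ ♗ ♕ ♔ ♗ · ♖│1
  ─────────────────
  a b c d e f g h

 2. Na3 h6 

  a b c d e f g h
  ─────────────────
8│♜ ♞ ♝ ♛ ♚ ♝ · ♜│8
7│♟ ♟ ♟ ♟ ♟ ♟ ♟ ·│7
6│· · · · · ♞ · ♟│6
5│· · · · · · · ·│5
4│· · · · · · · ·│4
3│♘ · · · · ♘ · ·│3
2│♙ ♙ ♙ ♙ ♙ ♙ ♙ ♙│2
1│♖ · ♗ ♕ ♔ ♗ · ♖│1
  ─────────────────
  a b c d e f g h

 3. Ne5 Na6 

  a b c d e f g h
  ─────────────────
8│♜ · ♝ ♛ ♚ ♝ · ♜│8
7│♟ ♟ ♟ ♟ ♟ ♟ ♟ ·│7
6│♞ · · · · ♞ · ♟│6
5│· · · · ♘ · · ·│5
4│· · · · · · · ·│4
3│♘ · · · · · · ·│3
2│♙ ♙ ♙ ♙ ♙ ♙ ♙ ♙│2
1│♖ · ♗ ♕ ♔ ♗ · ♖│1
  ─────────────────
  a b c d e f g h



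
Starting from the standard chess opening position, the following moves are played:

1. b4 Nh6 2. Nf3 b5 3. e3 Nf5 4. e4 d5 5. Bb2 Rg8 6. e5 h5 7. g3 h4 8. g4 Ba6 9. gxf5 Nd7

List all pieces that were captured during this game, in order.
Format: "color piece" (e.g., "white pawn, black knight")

Tracking captures:
  gxf5: captured black knight

black knight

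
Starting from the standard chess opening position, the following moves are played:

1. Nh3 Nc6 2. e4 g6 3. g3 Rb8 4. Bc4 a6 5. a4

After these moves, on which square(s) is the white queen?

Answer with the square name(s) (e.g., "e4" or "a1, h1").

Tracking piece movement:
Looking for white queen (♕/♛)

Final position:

  a b c d e f g h
  ─────────────────
8│· ♜ ♝ ♛ ♚ ♝ ♞ ♜│8
7│· ♟ ♟ ♟ ♟ ♟ · ♟│7
6│♟ · ♞ · · · ♟ ·│6
5│· · · · · · · ·│5
4│♙ · ♗ · ♙ · · ·│4
3│· · · · · · ♙ ♘│3
2│· ♙ ♙ ♙ · ♙ · ♙│2
1│♖ ♘ ♗ ♕ ♔ · · ♖│1
  ─────────────────
  a b c d e f g h


d1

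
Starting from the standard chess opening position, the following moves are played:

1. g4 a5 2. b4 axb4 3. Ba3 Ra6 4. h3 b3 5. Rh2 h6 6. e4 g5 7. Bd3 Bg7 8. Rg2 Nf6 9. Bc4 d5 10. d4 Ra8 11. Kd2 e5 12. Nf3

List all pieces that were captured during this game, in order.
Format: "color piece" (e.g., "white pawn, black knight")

Tracking captures:
  axb4: captured white pawn

white pawn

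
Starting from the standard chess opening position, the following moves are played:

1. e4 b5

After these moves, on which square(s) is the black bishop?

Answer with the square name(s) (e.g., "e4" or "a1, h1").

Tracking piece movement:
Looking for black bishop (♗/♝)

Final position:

  a b c d e f g h
  ─────────────────
8│♜ ♞ ♝ ♛ ♚ ♝ ♞ ♜│8
7│♟ · ♟ ♟ ♟ ♟ ♟ ♟│7
6│· · · · · · · ·│6
5│· ♟ · · · · · ·│5
4│· · · · ♙ · · ·│4
3│· · · · · · · ·│3
2│♙ ♙ ♙ ♙ · ♙ ♙ ♙│2
1│♖ ♘ ♗ ♕ ♔ ♗ ♘ ♖│1
  ─────────────────
  a b c d e f g h


c8, f8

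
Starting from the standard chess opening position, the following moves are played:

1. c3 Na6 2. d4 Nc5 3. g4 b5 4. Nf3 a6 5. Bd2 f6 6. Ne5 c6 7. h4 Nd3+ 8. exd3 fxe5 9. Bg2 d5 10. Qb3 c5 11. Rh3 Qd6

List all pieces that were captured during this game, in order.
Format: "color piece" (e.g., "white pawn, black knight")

Tracking captures:
  exd3: captured black knight
  fxe5: captured white knight

black knight, white knight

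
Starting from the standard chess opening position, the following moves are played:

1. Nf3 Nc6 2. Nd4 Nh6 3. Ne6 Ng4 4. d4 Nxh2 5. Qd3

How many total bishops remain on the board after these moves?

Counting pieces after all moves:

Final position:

  a b c d e f g h
  ─────────────────
8│♜ · ♝ ♛ ♚ ♝ · ♜│8
7│♟ ♟ ♟ ♟ ♟ ♟ ♟ ♟│7
6│· · ♞ · ♘ · · ·│6
5│· · · · · · · ·│5
4│· · · ♙ · · · ·│4
3│· · · ♕ · · · ·│3
2│♙ ♙ ♙ · ♙ ♙ ♙ ♞│2
1│♖ ♘ ♗ · ♔ ♗ · ♖│1
  ─────────────────
  a b c d e f g h


4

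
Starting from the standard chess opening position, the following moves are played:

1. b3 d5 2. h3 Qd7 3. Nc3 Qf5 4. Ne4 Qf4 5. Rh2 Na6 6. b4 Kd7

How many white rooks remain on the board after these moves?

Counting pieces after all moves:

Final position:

  a b c d e f g h
  ─────────────────
8│♜ · ♝ · · ♝ ♞ ♜│8
7│♟ ♟ ♟ ♚ ♟ ♟ ♟ ♟│7
6│♞ · · · · · · ·│6
5│· · · ♟ · · · ·│5
4│· ♙ · · ♘ ♛ · ·│4
3│· · · · · · · ♙│3
2│♙ · ♙ ♙ ♙ ♙ ♙ ♖│2
1│♖ · ♗ ♕ ♔ ♗ ♘ ·│1
  ─────────────────
  a b c d e f g h


2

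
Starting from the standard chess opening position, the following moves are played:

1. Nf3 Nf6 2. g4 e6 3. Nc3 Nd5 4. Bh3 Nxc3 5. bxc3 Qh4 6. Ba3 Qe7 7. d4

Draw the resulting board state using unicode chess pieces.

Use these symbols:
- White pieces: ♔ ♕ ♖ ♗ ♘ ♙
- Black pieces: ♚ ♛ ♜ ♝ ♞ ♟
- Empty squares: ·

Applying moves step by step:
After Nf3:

♜ ♞ ♝ ♛ ♚ ♝ ♞ ♜
♟ ♟ ♟ ♟ ♟ ♟ ♟ ♟
· · · · · · · ·
· · · · · · · ·
· · · · · · · ·
· · · · · ♘ · ·
♙ ♙ ♙ ♙ ♙ ♙ ♙ ♙
♖ ♘ ♗ ♕ ♔ ♗ · ♖


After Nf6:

♜ ♞ ♝ ♛ ♚ ♝ · ♜
♟ ♟ ♟ ♟ ♟ ♟ ♟ ♟
· · · · · ♞ · ·
· · · · · · · ·
· · · · · · · ·
· · · · · ♘ · ·
♙ ♙ ♙ ♙ ♙ ♙ ♙ ♙
♖ ♘ ♗ ♕ ♔ ♗ · ♖


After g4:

♜ ♞ ♝ ♛ ♚ ♝ · ♜
♟ ♟ ♟ ♟ ♟ ♟ ♟ ♟
· · · · · ♞ · ·
· · · · · · · ·
· · · · · · ♙ ·
· · · · · ♘ · ·
♙ ♙ ♙ ♙ ♙ ♙ · ♙
♖ ♘ ♗ ♕ ♔ ♗ · ♖


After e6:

♜ ♞ ♝ ♛ ♚ ♝ · ♜
♟ ♟ ♟ ♟ · ♟ ♟ ♟
· · · · ♟ ♞ · ·
· · · · · · · ·
· · · · · · ♙ ·
· · · · · ♘ · ·
♙ ♙ ♙ ♙ ♙ ♙ · ♙
♖ ♘ ♗ ♕ ♔ ♗ · ♖


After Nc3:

♜ ♞ ♝ ♛ ♚ ♝ · ♜
♟ ♟ ♟ ♟ · ♟ ♟ ♟
· · · · ♟ ♞ · ·
· · · · · · · ·
· · · · · · ♙ ·
· · ♘ · · ♘ · ·
♙ ♙ ♙ ♙ ♙ ♙ · ♙
♖ · ♗ ♕ ♔ ♗ · ♖


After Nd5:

♜ ♞ ♝ ♛ ♚ ♝ · ♜
♟ ♟ ♟ ♟ · ♟ ♟ ♟
· · · · ♟ · · ·
· · · ♞ · · · ·
· · · · · · ♙ ·
· · ♘ · · ♘ · ·
♙ ♙ ♙ ♙ ♙ ♙ · ♙
♖ · ♗ ♕ ♔ ♗ · ♖


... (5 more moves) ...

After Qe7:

♜ ♞ ♝ · ♚ ♝ · ♜
♟ ♟ ♟ ♟ ♛ ♟ ♟ ♟
· · · · ♟ · · ·
· · · · · · · ·
· · · · · · ♙ ·
♗ · ♙ · · ♘ · ♗
♙ · ♙ ♙ ♙ ♙ · ♙
♖ · · ♕ ♔ · · ♖


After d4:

♜ ♞ ♝ · ♚ ♝ · ♜
♟ ♟ ♟ ♟ ♛ ♟ ♟ ♟
· · · · ♟ · · ·
· · · · · · · ·
· · · ♙ · · ♙ ·
♗ · ♙ · · ♘ · ♗
♙ · ♙ · ♙ ♙ · ♙
♖ · · ♕ ♔ · · ♖



  a b c d e f g h
  ─────────────────
8│♜ ♞ ♝ · ♚ ♝ · ♜│8
7│♟ ♟ ♟ ♟ ♛ ♟ ♟ ♟│7
6│· · · · ♟ · · ·│6
5│· · · · · · · ·│5
4│· · · ♙ · · ♙ ·│4
3│♗ · ♙ · · ♘ · ♗│3
2│♙ · ♙ · ♙ ♙ · ♙│2
1│♖ · · ♕ ♔ · · ♖│1
  ─────────────────
  a b c d e f g h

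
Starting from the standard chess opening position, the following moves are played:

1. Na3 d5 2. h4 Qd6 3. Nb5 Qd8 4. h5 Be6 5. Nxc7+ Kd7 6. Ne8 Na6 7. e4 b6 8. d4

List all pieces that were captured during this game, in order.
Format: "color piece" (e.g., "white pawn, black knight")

Tracking captures:
  Nxc7+: captured black pawn

black pawn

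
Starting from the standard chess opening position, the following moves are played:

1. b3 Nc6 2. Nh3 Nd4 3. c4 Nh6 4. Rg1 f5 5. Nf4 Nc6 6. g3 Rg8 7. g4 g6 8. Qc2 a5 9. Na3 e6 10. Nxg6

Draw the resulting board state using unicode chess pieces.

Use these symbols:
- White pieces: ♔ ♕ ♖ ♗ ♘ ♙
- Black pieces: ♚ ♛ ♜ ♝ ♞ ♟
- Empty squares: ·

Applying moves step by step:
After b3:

♜ ♞ ♝ ♛ ♚ ♝ ♞ ♜
♟ ♟ ♟ ♟ ♟ ♟ ♟ ♟
· · · · · · · ·
· · · · · · · ·
· · · · · · · ·
· ♙ · · · · · ·
♙ · ♙ ♙ ♙ ♙ ♙ ♙
♖ ♘ ♗ ♕ ♔ ♗ ♘ ♖


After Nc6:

♜ · ♝ ♛ ♚ ♝ ♞ ♜
♟ ♟ ♟ ♟ ♟ ♟ ♟ ♟
· · ♞ · · · · ·
· · · · · · · ·
· · · · · · · ·
· ♙ · · · · · ·
♙ · ♙ ♙ ♙ ♙ ♙ ♙
♖ ♘ ♗ ♕ ♔ ♗ ♘ ♖


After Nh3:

♜ · ♝ ♛ ♚ ♝ ♞ ♜
♟ ♟ ♟ ♟ ♟ ♟ ♟ ♟
· · ♞ · · · · ·
· · · · · · · ·
· · · · · · · ·
· ♙ · · · · · ♘
♙ · ♙ ♙ ♙ ♙ ♙ ♙
♖ ♘ ♗ ♕ ♔ ♗ · ♖


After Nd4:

♜ · ♝ ♛ ♚ ♝ ♞ ♜
♟ ♟ ♟ ♟ ♟ ♟ ♟ ♟
· · · · · · · ·
· · · · · · · ·
· · · ♞ · · · ·
· ♙ · · · · · ♘
♙ · ♙ ♙ ♙ ♙ ♙ ♙
♖ ♘ ♗ ♕ ♔ ♗ · ♖


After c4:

♜ · ♝ ♛ ♚ ♝ ♞ ♜
♟ ♟ ♟ ♟ ♟ ♟ ♟ ♟
· · · · · · · ·
· · · · · · · ·
· · ♙ ♞ · · · ·
· ♙ · · · · · ♘
♙ · · ♙ ♙ ♙ ♙ ♙
♖ ♘ ♗ ♕ ♔ ♗ · ♖


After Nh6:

♜ · ♝ ♛ ♚ ♝ · ♜
♟ ♟ ♟ ♟ ♟ ♟ ♟ ♟
· · · · · · · ♞
· · · · · · · ·
· · ♙ ♞ · · · ·
· ♙ · · · · · ♘
♙ · · ♙ ♙ ♙ ♙ ♙
♖ ♘ ♗ ♕ ♔ ♗ · ♖


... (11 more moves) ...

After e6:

♜ · ♝ ♛ ♚ ♝ ♜ ·
· ♟ ♟ ♟ · · · ♟
· · ♞ · ♟ · ♟ ♞
♟ · · · · ♟ · ·
· · ♙ · · ♘ ♙ ·
♘ ♙ · · · · · ·
♙ · ♕ ♙ ♙ ♙ · ♙
♖ · ♗ · ♔ ♗ ♖ ·


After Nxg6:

♜ · ♝ ♛ ♚ ♝ ♜ ·
· ♟ ♟ ♟ · · · ♟
· · ♞ · ♟ · ♘ ♞
♟ · · · · ♟ · ·
· · ♙ · · · ♙ ·
♘ ♙ · · · · · ·
♙ · ♕ ♙ ♙ ♙ · ♙
♖ · ♗ · ♔ ♗ ♖ ·



  a b c d e f g h
  ─────────────────
8│♜ · ♝ ♛ ♚ ♝ ♜ ·│8
7│· ♟ ♟ ♟ · · · ♟│7
6│· · ♞ · ♟ · ♘ ♞│6
5│♟ · · · · ♟ · ·│5
4│· · ♙ · · · ♙ ·│4
3│♘ ♙ · · · · · ·│3
2│♙ · ♕ ♙ ♙ ♙ · ♙│2
1│♖ · ♗ · ♔ ♗ ♖ ·│1
  ─────────────────
  a b c d e f g h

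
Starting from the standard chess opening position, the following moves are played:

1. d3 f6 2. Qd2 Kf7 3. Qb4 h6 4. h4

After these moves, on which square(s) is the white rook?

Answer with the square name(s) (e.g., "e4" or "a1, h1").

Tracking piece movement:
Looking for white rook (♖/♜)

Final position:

  a b c d e f g h
  ─────────────────
8│♜ ♞ ♝ ♛ · ♝ ♞ ♜│8
7│♟ ♟ ♟ ♟ ♟ ♚ ♟ ·│7
6│· · · · · ♟ · ♟│6
5│· · · · · · · ·│5
4│· ♕ · · · · · ♙│4
3│· · · ♙ · · · ·│3
2│♙ ♙ ♙ · ♙ ♙ ♙ ·│2
1│♖ ♘ ♗ · ♔ ♗ ♘ ♖│1
  ─────────────────
  a b c d e f g h


a1, h1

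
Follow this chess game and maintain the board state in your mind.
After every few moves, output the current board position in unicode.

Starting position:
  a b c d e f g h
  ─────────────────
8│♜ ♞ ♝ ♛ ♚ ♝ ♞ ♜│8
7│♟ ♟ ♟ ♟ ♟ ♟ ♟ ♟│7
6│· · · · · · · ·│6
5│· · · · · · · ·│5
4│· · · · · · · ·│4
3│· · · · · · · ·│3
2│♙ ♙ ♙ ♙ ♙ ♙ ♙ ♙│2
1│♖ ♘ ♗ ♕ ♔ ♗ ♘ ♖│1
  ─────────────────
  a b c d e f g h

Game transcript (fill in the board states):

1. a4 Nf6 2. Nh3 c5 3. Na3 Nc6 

  a b c d e f g h
  ─────────────────
8│♜ · ♝ ♛ ♚ ♝ · ♜│8
7│♟ ♟ · ♟ ♟ ♟ ♟ ♟│7
6│· · ♞ · · ♞ · ·│6
5│· · ♟ · · · · ·│5
4│♙ · · · · · · ·│4
3│♘ · · · · · · ♘│3
2│· ♙ ♙ ♙ ♙ ♙ ♙ ♙│2
1│♖ · ♗ ♕ ♔ ♗ · ♖│1
  ─────────────────
  a b c d e f g h

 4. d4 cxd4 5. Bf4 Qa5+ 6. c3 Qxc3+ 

  a b c d e f g h
  ─────────────────
8│♜ · ♝ · ♚ ♝ · ♜│8
7│♟ ♟ · ♟ ♟ ♟ ♟ ♟│7
6│· · ♞ · · ♞ · ·│6
5│· · · · · · · ·│5
4│♙ · · ♟ · ♗ · ·│4
3│♘ · ♛ · · · · ♘│3
2│· ♙ · · ♙ ♙ ♙ ♙│2
1│♖ · · ♕ ♔ ♗ · ♖│1
  ─────────────────
  a b c d e f g h

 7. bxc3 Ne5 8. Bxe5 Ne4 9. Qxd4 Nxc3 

  a b c d e f g h
  ─────────────────
8│♜ · ♝ · ♚ ♝ · ♜│8
7│♟ ♟ · ♟ ♟ ♟ ♟ ♟│7
6│· · · · · · · ·│6
5│· · · · ♗ · · ·│5
4│♙ · · ♕ · · · ·│4
3│♘ · ♞ · · · · ♘│3
2│· · · · ♙ ♙ ♙ ♙│2
1│♖ · · · ♔ ♗ · ♖│1
  ─────────────────
  a b c d e f g h

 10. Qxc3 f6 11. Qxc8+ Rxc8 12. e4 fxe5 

  a b c d e f g h
  ─────────────────
8│· · ♜ · ♚ ♝ · ♜│8
7│♟ ♟ · ♟ ♟ · ♟ ♟│7
6│· · · · · · · ·│6
5│· · · · ♟ · · ·│5
4│♙ · · · ♙ · · ·│4
3│♘ · · · · · · ♘│3
2│· · · · · ♙ ♙ ♙│2
1│♖ · · · ♔ ♗ · ♖│1
  ─────────────────
  a b c d e f g h

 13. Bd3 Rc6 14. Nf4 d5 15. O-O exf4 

  a b c d e f g h
  ─────────────────
8│· · · · ♚ ♝ · ♜│8
7│♟ ♟ · · ♟ · ♟ ♟│7
6│· · ♜ · · · · ·│6
5│· · · ♟ · · · ·│5
4│♙ · · · ♙ ♟ · ·│4
3│♘ · · ♗ · · · ·│3
2│· · · · · ♙ ♙ ♙│2
1│♖ · · · · ♖ ♔ ·│1
  ─────────────────
  a b c d e f g h

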